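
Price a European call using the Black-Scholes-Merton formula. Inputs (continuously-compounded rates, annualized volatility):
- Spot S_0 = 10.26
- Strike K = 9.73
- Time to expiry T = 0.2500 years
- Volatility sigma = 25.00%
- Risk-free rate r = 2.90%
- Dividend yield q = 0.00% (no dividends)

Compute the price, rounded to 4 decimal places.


Answer: Price = 0.8530

Derivation:
d1 = (ln(S/K) + (r - q + 0.5*sigma^2) * T) / (sigma * sqrt(T)) = 0.54481155
d2 = d1 - sigma * sqrt(T) = 0.41981155
exp(-rT) = 0.99277622; exp(-qT) = 1.00000000
C = S_0 * exp(-qT) * N(d1) - K * exp(-rT) * N(d2)
N(d1) = 0.70705843; N(d2) = 0.66268844
C = 10.2600 * 1.00000000 * 0.70705843 - 9.7300 * 0.99277622 * 0.66268844 = 0.8530


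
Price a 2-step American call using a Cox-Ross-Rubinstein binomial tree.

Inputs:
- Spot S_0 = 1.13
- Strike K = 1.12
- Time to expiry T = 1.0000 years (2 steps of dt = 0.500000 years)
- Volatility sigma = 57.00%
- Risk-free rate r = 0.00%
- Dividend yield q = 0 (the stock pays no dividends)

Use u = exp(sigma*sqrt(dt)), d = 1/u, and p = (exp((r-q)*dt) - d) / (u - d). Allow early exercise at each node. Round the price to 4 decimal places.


dt = T/N = 0.500000
u = exp(sigma*sqrt(dt)) = 1.496383; d = 1/u = 0.668278
p = (exp((r-q)*dt) - d) / (u - d) = 0.400580
Discount per step: exp(-r*dt) = 1.000000
Stock lattice S(k, i) with i counting down-moves:
  k=0: S(0,0) = 1.1300
  k=1: S(1,0) = 1.6909; S(1,1) = 0.7552
  k=2: S(2,0) = 2.5303; S(2,1) = 1.1300; S(2,2) = 0.5047
Terminal payoffs V(N, i) = max(S_T - K, 0):
  V(2,0) = 1.410253; V(2,1) = 0.010000; V(2,2) = 0.000000
Backward induction: V(k, i) = exp(-r*dt) * [p * V(k+1, i) + (1-p) * V(k+1, i+1)]; then take max(V_cont, immediate exercise) for American.
  V(1,0) = exp(-r*dt) * [p*1.410253 + (1-p)*0.010000] = 0.570913; exercise = 0.570913; V(1,0) = max -> 0.570913
  V(1,1) = exp(-r*dt) * [p*0.010000 + (1-p)*0.000000] = 0.004006; exercise = 0.000000; V(1,1) = max -> 0.004006
  V(0,0) = exp(-r*dt) * [p*0.570913 + (1-p)*0.004006] = 0.231097; exercise = 0.010000; V(0,0) = max -> 0.231097

Answer: Price = V(0,0) = 0.2311


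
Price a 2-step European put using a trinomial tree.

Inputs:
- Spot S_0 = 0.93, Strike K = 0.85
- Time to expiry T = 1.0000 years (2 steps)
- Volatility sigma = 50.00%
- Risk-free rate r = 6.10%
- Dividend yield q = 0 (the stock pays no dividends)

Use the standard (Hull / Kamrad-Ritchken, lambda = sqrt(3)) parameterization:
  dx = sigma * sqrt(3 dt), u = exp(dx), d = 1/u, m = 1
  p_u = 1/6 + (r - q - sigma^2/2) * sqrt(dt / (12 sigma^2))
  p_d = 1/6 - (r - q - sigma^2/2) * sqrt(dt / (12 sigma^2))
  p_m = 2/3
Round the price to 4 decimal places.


Answer: Price = V(0,0) = 0.1038

Derivation:
dt = T/N = 0.500000; dx = sigma*sqrt(3*dt) = 0.612372
u = exp(dx) = 1.844803; d = 1/u = 0.542063
p_u = 0.140539, p_m = 0.666667, p_d = 0.192795
Discount per step: exp(-r*dt) = 0.969960
Stock lattice S(k, j) with j the centered position index:
  k=0: S(0,+0) = 0.9300
  k=1: S(1,-1) = 0.5041; S(1,+0) = 0.9300; S(1,+1) = 1.7157
  k=2: S(2,-2) = 0.2733; S(2,-1) = 0.5041; S(2,+0) = 0.9300; S(2,+1) = 1.7157; S(2,+2) = 3.1651
Terminal payoffs V(N, j) = max(K - S_T, 0):
  V(2,-2) = 0.576736; V(2,-1) = 0.345881; V(2,+0) = 0.000000; V(2,+1) = 0.000000; V(2,+2) = 0.000000
Backward induction: V(k, j) = exp(-r*dt) * [p_u * V(k+1, j+1) + p_m * V(k+1, j) + p_d * V(k+1, j-1)]
  V(1,-1) = exp(-r*dt) * [p_u*0.000000 + p_m*0.345881 + p_d*0.576736] = 0.331512
  V(1,+0) = exp(-r*dt) * [p_u*0.000000 + p_m*0.000000 + p_d*0.345881] = 0.064681
  V(1,+1) = exp(-r*dt) * [p_u*0.000000 + p_m*0.000000 + p_d*0.000000] = 0.000000
  V(0,+0) = exp(-r*dt) * [p_u*0.000000 + p_m*0.064681 + p_d*0.331512] = 0.103819


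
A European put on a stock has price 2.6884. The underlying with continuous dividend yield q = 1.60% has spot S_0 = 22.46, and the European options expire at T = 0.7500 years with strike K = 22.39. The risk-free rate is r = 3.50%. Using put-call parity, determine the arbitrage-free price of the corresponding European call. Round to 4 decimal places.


Put-call parity: C - P = S_0 * exp(-qT) - K * exp(-rT).
S_0 * exp(-qT) = 22.4600 * 0.98807171 = 22.19209067
K * exp(-rT) = 22.3900 * 0.97409154 = 21.80990950
C = P + S*exp(-qT) - K*exp(-rT)
C = 2.6884 + 22.19209067 - 21.80990950 = 3.0706

Answer: Call price = 3.0706


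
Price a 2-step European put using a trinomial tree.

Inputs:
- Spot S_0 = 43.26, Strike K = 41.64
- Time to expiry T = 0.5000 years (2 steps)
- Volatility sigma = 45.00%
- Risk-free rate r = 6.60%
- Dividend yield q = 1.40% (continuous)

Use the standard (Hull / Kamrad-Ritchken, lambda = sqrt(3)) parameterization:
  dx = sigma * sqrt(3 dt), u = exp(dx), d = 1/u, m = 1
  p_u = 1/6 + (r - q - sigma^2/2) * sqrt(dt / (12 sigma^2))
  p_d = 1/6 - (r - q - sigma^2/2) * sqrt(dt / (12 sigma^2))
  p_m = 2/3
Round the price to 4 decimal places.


dt = T/N = 0.250000; dx = sigma*sqrt(3*dt) = 0.389711
u = exp(dx) = 1.476555; d = 1/u = 0.677252
p_u = 0.150870, p_m = 0.666667, p_d = 0.182464
Discount per step: exp(-r*dt) = 0.983635
Stock lattice S(k, j) with j the centered position index:
  k=0: S(0,+0) = 43.2600
  k=1: S(1,-1) = 29.2979; S(1,+0) = 43.2600; S(1,+1) = 63.8758
  k=2: S(2,-2) = 19.8421; S(2,-1) = 29.2979; S(2,+0) = 43.2600; S(2,+1) = 63.8758; S(2,+2) = 94.3160
Terminal payoffs V(N, j) = max(K - S_T, 0):
  V(2,-2) = 21.797908; V(2,-1) = 12.342066; V(2,+0) = 0.000000; V(2,+1) = 0.000000; V(2,+2) = 0.000000
Backward induction: V(k, j) = exp(-r*dt) * [p_u * V(k+1, j+1) + p_m * V(k+1, j) + p_d * V(k+1, j-1)]
  V(1,-1) = exp(-r*dt) * [p_u*0.000000 + p_m*12.342066 + p_d*21.797908] = 12.005633
  V(1,+0) = exp(-r*dt) * [p_u*0.000000 + p_m*0.000000 + p_d*12.342066] = 2.215125
  V(1,+1) = exp(-r*dt) * [p_u*0.000000 + p_m*0.000000 + p_d*0.000000] = 0.000000
  V(0,+0) = exp(-r*dt) * [p_u*0.000000 + p_m*2.215125 + p_d*12.005633] = 3.607327

Answer: Price = V(0,0) = 3.6073


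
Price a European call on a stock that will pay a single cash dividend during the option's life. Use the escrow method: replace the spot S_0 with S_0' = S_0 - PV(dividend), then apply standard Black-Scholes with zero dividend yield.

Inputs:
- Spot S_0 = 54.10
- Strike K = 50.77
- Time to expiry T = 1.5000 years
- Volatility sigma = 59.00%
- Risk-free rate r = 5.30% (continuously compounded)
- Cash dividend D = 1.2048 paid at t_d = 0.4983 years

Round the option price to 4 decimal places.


PV(D) = D * exp(-r * t_d) = 1.2048 * 0.97393579 = 1.17339784
S_0' = S_0 - PV(D) = 54.1000 - 1.17339784 = 52.92660216
d1 = (ln(S_0'/K) + (r + sigma^2/2)*T) / (sigma*sqrt(T)) = 0.52888976
d2 = d1 - sigma*sqrt(T) = -0.19370972
exp(-rT) = 0.92357802
N(d1) = 0.70155904; N(d2) = 0.42320159
C = S_0' * N(d1) - K * exp(-rT) * N(d2) = 52.92660216 * 0.70155904 - 50.7700 * 0.92357802 * 0.42320159 = 17.2872

Answer: Price = 17.2872


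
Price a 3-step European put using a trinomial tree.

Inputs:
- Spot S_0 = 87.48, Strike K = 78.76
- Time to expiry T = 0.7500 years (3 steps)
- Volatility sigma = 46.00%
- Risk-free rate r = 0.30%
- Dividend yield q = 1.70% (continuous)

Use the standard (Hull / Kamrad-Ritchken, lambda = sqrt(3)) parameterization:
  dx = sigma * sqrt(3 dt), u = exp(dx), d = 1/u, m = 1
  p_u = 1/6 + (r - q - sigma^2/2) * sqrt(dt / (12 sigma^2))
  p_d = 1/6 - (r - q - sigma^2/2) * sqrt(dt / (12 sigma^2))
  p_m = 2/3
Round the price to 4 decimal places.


Answer: Price = V(0,0) = 9.4826

Derivation:
dt = T/N = 0.250000; dx = sigma*sqrt(3*dt) = 0.398372
u = exp(dx) = 1.489398; d = 1/u = 0.671412
p_u = 0.129076, p_m = 0.666667, p_d = 0.204257
Discount per step: exp(-r*dt) = 0.999250
Stock lattice S(k, j) with j the centered position index:
  k=0: S(0,+0) = 87.4800
  k=1: S(1,-1) = 58.7352; S(1,+0) = 87.4800; S(1,+1) = 130.2925
  k=2: S(2,-2) = 39.4355; S(2,-1) = 58.7352; S(2,+0) = 87.4800; S(2,+1) = 130.2925; S(2,+2) = 194.0573
  k=3: S(3,-3) = 26.4775; S(3,-2) = 39.4355; S(3,-1) = 58.7352; S(3,+0) = 87.4800; S(3,+1) = 130.2925; S(3,+2) = 194.0573; S(3,+3) = 289.0285
Terminal payoffs V(N, j) = max(K - S_T, 0):
  V(3,-3) = 52.282505; V(3,-2) = 39.324484; V(3,-1) = 20.024841; V(3,+0) = 0.000000; V(3,+1) = 0.000000; V(3,+2) = 0.000000; V(3,+3) = 0.000000
Backward induction: V(k, j) = exp(-r*dt) * [p_u * V(k+1, j+1) + p_m * V(k+1, j) + p_d * V(k+1, j-1)]
  V(2,-2) = exp(-r*dt) * [p_u*20.024841 + p_m*39.324484 + p_d*52.282505] = 39.450531
  V(2,-1) = exp(-r*dt) * [p_u*0.000000 + p_m*20.024841 + p_d*39.324484] = 21.366172
  V(2,+0) = exp(-r*dt) * [p_u*0.000000 + p_m*0.000000 + p_d*20.024841] = 4.087151
  V(2,+1) = exp(-r*dt) * [p_u*0.000000 + p_m*0.000000 + p_d*0.000000] = 0.000000
  V(2,+2) = exp(-r*dt) * [p_u*0.000000 + p_m*0.000000 + p_d*0.000000] = 0.000000
  V(1,-1) = exp(-r*dt) * [p_u*4.087151 + p_m*21.366172 + p_d*39.450531] = 22.812607
  V(1,+0) = exp(-r*dt) * [p_u*0.000000 + p_m*4.087151 + p_d*21.366172] = 7.083647
  V(1,+1) = exp(-r*dt) * [p_u*0.000000 + p_m*0.000000 + p_d*4.087151] = 0.834204
  V(0,+0) = exp(-r*dt) * [p_u*0.834204 + p_m*7.083647 + p_d*22.812607] = 9.482632


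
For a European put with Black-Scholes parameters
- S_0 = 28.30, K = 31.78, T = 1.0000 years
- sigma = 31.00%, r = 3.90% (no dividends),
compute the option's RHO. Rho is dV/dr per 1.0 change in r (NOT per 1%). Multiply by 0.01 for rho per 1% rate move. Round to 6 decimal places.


d1 = -0.0933076015; d2 = -0.4033076015
phi(d1) = 0.3972093976; exp(-qT) = 1.0000000000; exp(-rT) = 0.9617507091
N(-d2) = 0.6566390248
Rho = -K*T*exp(-rT)*N(-d2) = -31.7800 * 1.0000 * 0.9617507091 * 0.6566390248 = -20.069802

Answer: Rho = -20.069802


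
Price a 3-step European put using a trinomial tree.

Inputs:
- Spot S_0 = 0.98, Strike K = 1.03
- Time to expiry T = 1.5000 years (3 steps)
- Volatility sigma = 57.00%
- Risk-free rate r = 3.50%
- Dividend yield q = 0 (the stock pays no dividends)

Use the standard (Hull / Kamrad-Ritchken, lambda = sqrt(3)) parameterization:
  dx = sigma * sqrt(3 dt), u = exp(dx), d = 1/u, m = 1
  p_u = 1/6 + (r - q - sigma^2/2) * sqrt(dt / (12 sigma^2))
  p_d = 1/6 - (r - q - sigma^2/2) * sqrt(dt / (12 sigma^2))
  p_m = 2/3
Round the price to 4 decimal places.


dt = T/N = 0.500000; dx = sigma*sqrt(3*dt) = 0.698105
u = exp(dx) = 2.009939; d = 1/u = 0.497527
p_u = 0.121025, p_m = 0.666667, p_d = 0.212308
Discount per step: exp(-r*dt) = 0.982652
Stock lattice S(k, j) with j the centered position index:
  k=0: S(0,+0) = 0.9800
  k=1: S(1,-1) = 0.4876; S(1,+0) = 0.9800; S(1,+1) = 1.9697
  k=2: S(2,-2) = 0.2426; S(2,-1) = 0.4876; S(2,+0) = 0.9800; S(2,+1) = 1.9697; S(2,+2) = 3.9591
  k=3: S(3,-3) = 0.1207; S(3,-2) = 0.2426; S(3,-1) = 0.4876; S(3,+0) = 0.9800; S(3,+1) = 1.9697; S(3,+2) = 3.9591; S(3,+3) = 7.9575
Terminal payoffs V(N, j) = max(K - S_T, 0):
  V(3,-3) = 0.909308; V(3,-2) = 0.787417; V(3,-1) = 0.542423; V(3,+0) = 0.050000; V(3,+1) = 0.000000; V(3,+2) = 0.000000; V(3,+3) = 0.000000
Backward induction: V(k, j) = exp(-r*dt) * [p_u * V(k+1, j+1) + p_m * V(k+1, j) + p_d * V(k+1, j-1)]
  V(2,-2) = exp(-r*dt) * [p_u*0.542423 + p_m*0.787417 + p_d*0.909308] = 0.770051
  V(2,-1) = exp(-r*dt) * [p_u*0.050000 + p_m*0.542423 + p_d*0.787417] = 0.525563
  V(2,+0) = exp(-r*dt) * [p_u*0.000000 + p_m*0.050000 + p_d*0.542423] = 0.145918
  V(2,+1) = exp(-r*dt) * [p_u*0.000000 + p_m*0.000000 + p_d*0.050000] = 0.010431
  V(2,+2) = exp(-r*dt) * [p_u*0.000000 + p_m*0.000000 + p_d*0.000000] = 0.000000
  V(1,-1) = exp(-r*dt) * [p_u*0.145918 + p_m*0.525563 + p_d*0.770051] = 0.522303
  V(1,+0) = exp(-r*dt) * [p_u*0.010431 + p_m*0.145918 + p_d*0.525563] = 0.206477
  V(1,+1) = exp(-r*dt) * [p_u*0.000000 + p_m*0.010431 + p_d*0.145918] = 0.037276
  V(0,+0) = exp(-r*dt) * [p_u*0.037276 + p_m*0.206477 + p_d*0.522303] = 0.248662

Answer: Price = V(0,0) = 0.2487


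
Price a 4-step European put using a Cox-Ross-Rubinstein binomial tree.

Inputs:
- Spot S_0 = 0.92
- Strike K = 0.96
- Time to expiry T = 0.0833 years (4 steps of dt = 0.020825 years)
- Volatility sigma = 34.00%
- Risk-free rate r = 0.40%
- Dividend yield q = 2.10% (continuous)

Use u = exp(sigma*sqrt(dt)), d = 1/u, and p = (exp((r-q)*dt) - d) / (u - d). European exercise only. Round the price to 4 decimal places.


dt = T/N = 0.020825
u = exp(sigma*sqrt(dt)) = 1.050289; d = 1/u = 0.952119
p = (exp((r-q)*dt) - d) / (u - d) = 0.484131
Discount per step: exp(-r*dt) = 0.999917
Stock lattice S(k, i) with i counting down-moves:
  k=0: S(0,0) = 0.9200
  k=1: S(1,0) = 0.9663; S(1,1) = 0.8759
  k=2: S(2,0) = 1.0149; S(2,1) = 0.9200; S(2,2) = 0.8340
  k=3: S(3,0) = 1.0659; S(3,1) = 0.9663; S(3,2) = 0.8759; S(3,3) = 0.7941
  k=4: S(4,0) = 1.1195; S(4,1) = 1.0149; S(4,2) = 0.9200; S(4,3) = 0.8340; S(4,4) = 0.7561
Terminal payoffs V(N, i) = max(K - S_T, 0):
  V(4,0) = 0.000000; V(4,1) = 0.000000; V(4,2) = 0.040000; V(4,3) = 0.125991; V(4,4) = 0.203945
Backward induction: V(k, i) = exp(-r*dt) * [p * V(k+1, i) + (1-p) * V(k+1, i+1)].
  V(3,0) = exp(-r*dt) * [p*0.000000 + (1-p)*0.000000] = 0.000000
  V(3,1) = exp(-r*dt) * [p*0.000000 + (1-p)*0.040000] = 0.020633
  V(3,2) = exp(-r*dt) * [p*0.040000 + (1-p)*0.125991] = 0.084353
  V(3,3) = exp(-r*dt) * [p*0.125991 + (1-p)*0.203945] = 0.166192
  V(2,0) = exp(-r*dt) * [p*0.000000 + (1-p)*0.020633] = 0.010643
  V(2,1) = exp(-r*dt) * [p*0.020633 + (1-p)*0.084353] = 0.053500
  V(2,2) = exp(-r*dt) * [p*0.084353 + (1-p)*0.166192] = 0.126561
  V(1,0) = exp(-r*dt) * [p*0.010643 + (1-p)*0.053500] = 0.032749
  V(1,1) = exp(-r*dt) * [p*0.053500 + (1-p)*0.126561] = 0.091182
  V(0,0) = exp(-r*dt) * [p*0.032749 + (1-p)*0.091182] = 0.062888

Answer: Price = V(0,0) = 0.0629


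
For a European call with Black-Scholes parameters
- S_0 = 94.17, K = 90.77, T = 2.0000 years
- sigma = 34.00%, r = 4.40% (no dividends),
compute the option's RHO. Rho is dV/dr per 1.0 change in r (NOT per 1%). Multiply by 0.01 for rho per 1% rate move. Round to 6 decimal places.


d1 = 0.4999095722; d2 = 0.0190769610
phi(d1) = 0.3520812439; exp(-qT) = 1.0000000000; exp(-rT) = 0.9157608767
N(d2) = 0.5076101447
Rho = K*T*exp(-rT)*N(d2) = 90.7700 * 2.0000 * 0.9157608767 * 0.5076101447 = 84.388780

Answer: Rho = 84.388780


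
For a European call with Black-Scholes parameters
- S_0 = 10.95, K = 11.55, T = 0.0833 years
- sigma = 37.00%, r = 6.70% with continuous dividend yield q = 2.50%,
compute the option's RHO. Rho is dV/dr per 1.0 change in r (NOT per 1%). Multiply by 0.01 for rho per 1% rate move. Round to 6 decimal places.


Answer: Rho = 0.288433

Derivation:
d1 = -0.4133921001; d2 = -0.5201805358
phi(d1) = 0.3662698041; exp(-qT) = 0.9979196669; exp(-rT) = 0.9944344454
N(d2) = 0.3014688751
Rho = K*T*exp(-rT)*N(d2) = 11.5500 * 0.0833 * 0.9944344454 * 0.3014688751 = 0.288433


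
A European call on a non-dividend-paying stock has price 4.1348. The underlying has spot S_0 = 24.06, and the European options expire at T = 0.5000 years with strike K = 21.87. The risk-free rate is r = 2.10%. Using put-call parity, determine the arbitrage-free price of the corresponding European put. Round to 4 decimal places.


Put-call parity: C - P = S_0 * exp(-qT) - K * exp(-rT).
S_0 * exp(-qT) = 24.0600 * 1.00000000 = 24.06000000
K * exp(-rT) = 21.8700 * 0.98955493 = 21.64156638
P = C - S*exp(-qT) + K*exp(-rT)
P = 4.1348 - 24.06000000 + 21.64156638 = 1.7164

Answer: Put price = 1.7164


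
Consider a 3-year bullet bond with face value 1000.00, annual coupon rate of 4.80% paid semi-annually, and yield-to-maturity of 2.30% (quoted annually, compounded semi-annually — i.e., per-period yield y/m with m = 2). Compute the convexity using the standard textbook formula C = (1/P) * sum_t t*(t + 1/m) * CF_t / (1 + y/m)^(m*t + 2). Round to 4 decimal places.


Answer: Convexity = 9.5183

Derivation:
Coupon per period c = face * coupon_rate / m = 24.000000
Periods per year m = 2; per-period yield y/m = 0.011500
Number of cashflows N = 6
Cashflows (t years, CF_t, discount factor 1/(1+y/m)^(m*t), PV):
  t = 0.5000: CF_t = 24.000000, DF = 0.988631, PV = 23.727138
  t = 1.0000: CF_t = 24.000000, DF = 0.977391, PV = 23.457378
  t = 1.5000: CF_t = 24.000000, DF = 0.966279, PV = 23.190685
  t = 2.0000: CF_t = 24.000000, DF = 0.955293, PV = 22.927024
  t = 2.5000: CF_t = 24.000000, DF = 0.944432, PV = 22.666361
  t = 3.0000: CF_t = 1024.000000, DF = 0.933694, PV = 956.102897
Price P = sum_t PV_t = 1072.071484
Convexity numerator sum_t t*(t + 1/m) * CF_t / (1+y/m)^(m*t + 2):
  t = 0.5000: term = 11.595343
  t = 1.0000: term = 34.390537
  t = 1.5000: term = 67.999084
  t = 2.0000: term = 112.043308
  t = 2.5000: term = 166.154189
  t = 3.0000: term = 9812.104365
Convexity = (1/P) * sum = 10204.286825 / 1072.071484 = 9.518290


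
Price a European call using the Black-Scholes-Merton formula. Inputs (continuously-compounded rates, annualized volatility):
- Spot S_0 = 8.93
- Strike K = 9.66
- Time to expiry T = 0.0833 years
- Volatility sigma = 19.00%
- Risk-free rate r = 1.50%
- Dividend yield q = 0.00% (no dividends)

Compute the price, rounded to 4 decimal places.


Answer: Price = 0.0182

Derivation:
d1 = (ln(S/K) + (r - q + 0.5*sigma^2) * T) / (sigma * sqrt(T)) = -1.38271180
d2 = d1 - sigma * sqrt(T) = -1.43754910
exp(-rT) = 0.99875128; exp(-qT) = 1.00000000
C = S_0 * exp(-qT) * N(d1) - K * exp(-rT) * N(d2)
N(d1) = 0.08337663; N(d2) = 0.07528102
C = 8.9300 * 1.00000000 * 0.08337663 - 9.6600 * 0.99875128 * 0.07528102 = 0.0182


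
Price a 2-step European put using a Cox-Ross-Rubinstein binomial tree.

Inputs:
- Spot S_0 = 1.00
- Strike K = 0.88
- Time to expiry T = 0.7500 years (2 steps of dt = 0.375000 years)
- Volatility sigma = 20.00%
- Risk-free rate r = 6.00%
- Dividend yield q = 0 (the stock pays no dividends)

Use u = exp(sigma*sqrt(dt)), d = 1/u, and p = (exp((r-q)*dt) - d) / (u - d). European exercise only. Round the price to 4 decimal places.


dt = T/N = 0.375000
u = exp(sigma*sqrt(dt)) = 1.130290; d = 1/u = 0.884728
p = (exp((r-q)*dt) - d) / (u - d) = 0.562085
Discount per step: exp(-r*dt) = 0.977751
Stock lattice S(k, i) with i counting down-moves:
  k=0: S(0,0) = 1.0000
  k=1: S(1,0) = 1.1303; S(1,1) = 0.8847
  k=2: S(2,0) = 1.2776; S(2,1) = 1.0000; S(2,2) = 0.7827
Terminal payoffs V(N, i) = max(K - S_T, 0):
  V(2,0) = 0.000000; V(2,1) = 0.000000; V(2,2) = 0.097256
Backward induction: V(k, i) = exp(-r*dt) * [p * V(k+1, i) + (1-p) * V(k+1, i+1)].
  V(1,0) = exp(-r*dt) * [p*0.000000 + (1-p)*0.000000] = 0.000000
  V(1,1) = exp(-r*dt) * [p*0.000000 + (1-p)*0.097256] = 0.041642
  V(0,0) = exp(-r*dt) * [p*0.000000 + (1-p)*0.041642] = 0.017830

Answer: Price = V(0,0) = 0.0178


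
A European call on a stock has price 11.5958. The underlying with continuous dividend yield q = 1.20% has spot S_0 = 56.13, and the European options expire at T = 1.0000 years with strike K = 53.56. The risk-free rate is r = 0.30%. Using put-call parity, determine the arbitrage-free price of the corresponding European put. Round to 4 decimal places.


Put-call parity: C - P = S_0 * exp(-qT) - K * exp(-rT).
S_0 * exp(-qT) = 56.1300 * 0.98807171 = 55.46046524
K * exp(-rT) = 53.5600 * 0.99700450 = 53.39956078
P = C - S*exp(-qT) + K*exp(-rT)
P = 11.5958 - 55.46046524 + 53.39956078 = 9.5349

Answer: Put price = 9.5349


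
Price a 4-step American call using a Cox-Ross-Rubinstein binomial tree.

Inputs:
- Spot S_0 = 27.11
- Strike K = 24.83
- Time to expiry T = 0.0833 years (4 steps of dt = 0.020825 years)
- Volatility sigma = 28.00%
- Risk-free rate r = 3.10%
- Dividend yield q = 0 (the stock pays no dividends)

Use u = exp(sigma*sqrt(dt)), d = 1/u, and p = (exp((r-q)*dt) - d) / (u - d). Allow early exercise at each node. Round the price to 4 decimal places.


Answer: Price = V(0,0) = 2.4560

Derivation:
dt = T/N = 0.020825
u = exp(sigma*sqrt(dt)) = 1.041234; d = 1/u = 0.960399
p = (exp((r-q)*dt) - d) / (u - d) = 0.497889
Discount per step: exp(-r*dt) = 0.999355
Stock lattice S(k, i) with i counting down-moves:
  k=0: S(0,0) = 27.1100
  k=1: S(1,0) = 28.2279; S(1,1) = 26.0364
  k=2: S(2,0) = 29.3918; S(2,1) = 27.1100; S(2,2) = 25.0053
  k=3: S(3,0) = 30.6037; S(3,1) = 28.2279; S(3,2) = 26.0364; S(3,3) = 24.0151
  k=4: S(4,0) = 31.8656; S(4,1) = 29.3918; S(4,2) = 27.1100; S(4,3) = 25.0053; S(4,4) = 23.0641
Terminal payoffs V(N, i) = max(S_T - K, 0):
  V(4,0) = 7.035643; V(4,1) = 4.561794; V(4,2) = 2.280000; V(4,3) = 0.175350; V(4,4) = 0.000000
Backward induction: V(k, i) = exp(-r*dt) * [p * V(k+1, i) + (1-p) * V(k+1, i+1)]; then take max(V_cont, immediate exercise) for American.
  V(3,0) = exp(-r*dt) * [p*7.035643 + (1-p)*4.561794] = 5.789757; exercise = 5.773732; V(3,0) = max -> 5.789757
  V(3,1) = exp(-r*dt) * [p*4.561794 + (1-p)*2.280000] = 3.413875; exercise = 3.397851; V(3,1) = max -> 3.413875
  V(3,2) = exp(-r*dt) * [p*2.280000 + (1-p)*0.175350] = 1.222442; exercise = 1.206417; V(3,2) = max -> 1.222442
  V(3,3) = exp(-r*dt) * [p*0.175350 + (1-p)*0.000000] = 0.087248; exercise = 0.000000; V(3,3) = max -> 0.087248
  V(2,0) = exp(-r*dt) * [p*5.789757 + (1-p)*3.413875] = 4.593833; exercise = 4.561794; V(2,0) = max -> 4.593833
  V(2,1) = exp(-r*dt) * [p*3.413875 + (1-p)*1.222442] = 2.312039; exercise = 2.280000; V(2,1) = max -> 2.312039
  V(2,2) = exp(-r*dt) * [p*1.222442 + (1-p)*0.087248] = 0.652027; exercise = 0.175350; V(2,2) = max -> 0.652027
  V(1,0) = exp(-r*dt) * [p*4.593833 + (1-p)*2.312039] = 3.445893; exercise = 3.397851; V(1,0) = max -> 3.445893
  V(1,1) = exp(-r*dt) * [p*2.312039 + (1-p)*0.652027] = 1.477574; exercise = 1.206417; V(1,1) = max -> 1.477574
  V(0,0) = exp(-r*dt) * [p*3.445893 + (1-p)*1.477574] = 2.455992; exercise = 2.280000; V(0,0) = max -> 2.455992


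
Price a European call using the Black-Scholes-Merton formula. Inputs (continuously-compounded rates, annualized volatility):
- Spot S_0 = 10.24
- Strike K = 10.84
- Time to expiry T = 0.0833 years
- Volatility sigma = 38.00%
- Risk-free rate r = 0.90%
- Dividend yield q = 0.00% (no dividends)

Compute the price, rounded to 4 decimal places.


d1 = (ln(S/K) + (r - q + 0.5*sigma^2) * T) / (sigma * sqrt(T)) = -0.45751169
d2 = d1 - sigma * sqrt(T) = -0.56718630
exp(-rT) = 0.99925058; exp(-qT) = 1.00000000
C = S_0 * exp(-qT) * N(d1) - K * exp(-rT) * N(d2)
N(d1) = 0.32365165; N(d2) = 0.28529381
C = 10.2400 * 1.00000000 * 0.32365165 - 10.8400 * 0.99925058 * 0.28529381 = 0.2239

Answer: Price = 0.2239


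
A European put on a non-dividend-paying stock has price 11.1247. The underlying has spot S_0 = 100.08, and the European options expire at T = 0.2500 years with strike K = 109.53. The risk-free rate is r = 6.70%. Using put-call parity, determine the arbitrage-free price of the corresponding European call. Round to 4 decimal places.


Put-call parity: C - P = S_0 * exp(-qT) - K * exp(-rT).
S_0 * exp(-qT) = 100.0800 * 1.00000000 = 100.08000000
K * exp(-rT) = 109.5300 * 0.98338950 = 107.71065208
C = P + S*exp(-qT) - K*exp(-rT)
C = 11.1247 + 100.08000000 - 107.71065208 = 3.4940

Answer: Call price = 3.4940


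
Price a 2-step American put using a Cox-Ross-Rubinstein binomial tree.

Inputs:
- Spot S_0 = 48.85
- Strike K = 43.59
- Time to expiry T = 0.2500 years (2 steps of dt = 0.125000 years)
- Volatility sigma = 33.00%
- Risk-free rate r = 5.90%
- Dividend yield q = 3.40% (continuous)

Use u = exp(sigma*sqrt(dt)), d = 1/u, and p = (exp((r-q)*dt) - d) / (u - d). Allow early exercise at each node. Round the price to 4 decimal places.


dt = T/N = 0.125000
u = exp(sigma*sqrt(dt)) = 1.123751; d = 1/u = 0.889876
p = (exp((r-q)*dt) - d) / (u - d) = 0.484248
Discount per step: exp(-r*dt) = 0.992652
Stock lattice S(k, i) with i counting down-moves:
  k=0: S(0,0) = 48.8500
  k=1: S(1,0) = 54.8953; S(1,1) = 43.4705
  k=2: S(2,0) = 61.6886; S(2,1) = 48.8500; S(2,2) = 38.6833
Terminal payoffs V(N, i) = max(K - S_T, 0):
  V(2,0) = 0.000000; V(2,1) = 0.000000; V(2,2) = 4.906655
Backward induction: V(k, i) = exp(-r*dt) * [p * V(k+1, i) + (1-p) * V(k+1, i+1)]; then take max(V_cont, immediate exercise) for American.
  V(1,0) = exp(-r*dt) * [p*0.000000 + (1-p)*0.000000] = 0.000000; exercise = 0.000000; V(1,0) = max -> 0.000000
  V(1,1) = exp(-r*dt) * [p*0.000000 + (1-p)*4.906655] = 2.512024; exercise = 0.119534; V(1,1) = max -> 2.512024
  V(0,0) = exp(-r*dt) * [p*0.000000 + (1-p)*2.512024] = 1.286063; exercise = 0.000000; V(0,0) = max -> 1.286063

Answer: Price = V(0,0) = 1.2861


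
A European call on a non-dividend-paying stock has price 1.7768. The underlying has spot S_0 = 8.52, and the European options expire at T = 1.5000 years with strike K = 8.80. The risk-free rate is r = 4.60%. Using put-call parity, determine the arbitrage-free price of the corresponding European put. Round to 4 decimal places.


Put-call parity: C - P = S_0 * exp(-qT) - K * exp(-rT).
S_0 * exp(-qT) = 8.5200 * 1.00000000 = 8.52000000
K * exp(-rT) = 8.8000 * 0.93332668 = 8.21327478
P = C - S*exp(-qT) + K*exp(-rT)
P = 1.7768 - 8.52000000 + 8.21327478 = 1.4701

Answer: Put price = 1.4701


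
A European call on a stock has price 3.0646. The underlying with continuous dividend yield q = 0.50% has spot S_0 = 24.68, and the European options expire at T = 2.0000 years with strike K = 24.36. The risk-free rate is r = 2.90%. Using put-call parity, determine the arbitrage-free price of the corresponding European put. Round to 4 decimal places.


Put-call parity: C - P = S_0 * exp(-qT) - K * exp(-rT).
S_0 * exp(-qT) = 24.6800 * 0.99004983 = 24.43442990
K * exp(-rT) = 24.3600 * 0.94364995 = 22.98731272
P = C - S*exp(-qT) + K*exp(-rT)
P = 3.0646 - 24.43442990 + 22.98731272 = 1.6175

Answer: Put price = 1.6175


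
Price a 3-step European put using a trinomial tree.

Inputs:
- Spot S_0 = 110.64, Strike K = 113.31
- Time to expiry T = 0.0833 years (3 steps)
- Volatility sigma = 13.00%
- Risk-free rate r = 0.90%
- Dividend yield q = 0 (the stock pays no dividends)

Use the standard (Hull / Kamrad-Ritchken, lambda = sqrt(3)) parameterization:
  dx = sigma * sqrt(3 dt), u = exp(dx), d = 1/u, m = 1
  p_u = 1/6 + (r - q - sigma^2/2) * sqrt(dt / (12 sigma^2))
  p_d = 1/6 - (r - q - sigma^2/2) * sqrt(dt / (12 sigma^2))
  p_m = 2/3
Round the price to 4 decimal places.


Answer: Price = V(0,0) = 3.3336

Derivation:
dt = T/N = 0.027767; dx = sigma*sqrt(3*dt) = 0.037520
u = exp(dx) = 1.038233; d = 1/u = 0.963175
p_u = 0.166870, p_m = 0.666667, p_d = 0.166463
Discount per step: exp(-r*dt) = 0.999750
Stock lattice S(k, j) with j the centered position index:
  k=0: S(0,+0) = 110.6400
  k=1: S(1,-1) = 106.5657; S(1,+0) = 110.6400; S(1,+1) = 114.8701
  k=2: S(2,-2) = 102.6414; S(2,-1) = 106.5657; S(2,+0) = 110.6400; S(2,+1) = 114.8701; S(2,+2) = 119.2619
  k=3: S(3,-3) = 98.8616; S(3,-2) = 102.6414; S(3,-1) = 106.5657; S(3,+0) = 110.6400; S(3,+1) = 114.8701; S(3,+2) = 119.2619; S(3,+3) = 123.8217
Terminal payoffs V(N, j) = max(K - S_T, 0):
  V(3,-3) = 14.448399; V(3,-2) = 10.668620; V(3,-1) = 6.744329; V(3,+0) = 2.670000; V(3,+1) = 0.000000; V(3,+2) = 0.000000; V(3,+3) = 0.000000
Backward induction: V(k, j) = exp(-r*dt) * [p_u * V(k+1, j+1) + p_m * V(k+1, j) + p_d * V(k+1, j-1)]
  V(2,-2) = exp(-r*dt) * [p_u*6.744329 + p_m*10.668620 + p_d*14.448399] = 10.640307
  V(2,-1) = exp(-r*dt) * [p_u*2.670000 + p_m*6.744329 + p_d*10.668620] = 6.716016
  V(2,+0) = exp(-r*dt) * [p_u*0.000000 + p_m*2.670000 + p_d*6.744329] = 2.901957
  V(2,+1) = exp(-r*dt) * [p_u*0.000000 + p_m*0.000000 + p_d*2.670000] = 0.444346
  V(2,+2) = exp(-r*dt) * [p_u*0.000000 + p_m*0.000000 + p_d*0.000000] = 0.000000
  V(1,-1) = exp(-r*dt) * [p_u*2.901957 + p_m*6.716016 + p_d*10.640307] = 6.731131
  V(1,+0) = exp(-r*dt) * [p_u*0.444346 + p_m*2.901957 + p_d*6.716016] = 3.125974
  V(1,+1) = exp(-r*dt) * [p_u*0.000000 + p_m*0.444346 + p_d*2.901957] = 0.779105
  V(0,+0) = exp(-r*dt) * [p_u*0.779105 + p_m*3.125974 + p_d*6.731131] = 3.333644


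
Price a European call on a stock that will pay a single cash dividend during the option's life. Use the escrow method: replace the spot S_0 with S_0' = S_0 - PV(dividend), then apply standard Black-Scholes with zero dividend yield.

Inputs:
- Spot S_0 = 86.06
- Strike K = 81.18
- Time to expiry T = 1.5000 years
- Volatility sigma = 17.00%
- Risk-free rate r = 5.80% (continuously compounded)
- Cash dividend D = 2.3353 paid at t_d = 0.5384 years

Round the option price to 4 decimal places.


PV(D) = D * exp(-r * t_d) = 2.3353 * 0.96925533 = 2.26350198
S_0' = S_0 - PV(D) = 86.0600 - 2.26350198 = 83.79649802
d1 = (ln(S_0'/K) + (r + sigma^2/2)*T) / (sigma*sqrt(T)) = 0.67431718
d2 = d1 - sigma*sqrt(T) = 0.46611055
exp(-rT) = 0.91667710
N(d1) = 0.74994516; N(d2) = 0.67943181
C = S_0' * N(d1) - K * exp(-rT) * N(d2) = 83.79649802 * 0.74994516 - 81.1800 * 0.91667710 * 0.67943181 = 12.2823

Answer: Price = 12.2823


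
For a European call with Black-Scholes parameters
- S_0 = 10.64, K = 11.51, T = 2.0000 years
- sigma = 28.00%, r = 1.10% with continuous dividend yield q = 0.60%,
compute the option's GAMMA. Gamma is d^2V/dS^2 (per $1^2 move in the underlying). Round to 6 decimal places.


d1 = 0.0247594984; d2 = -0.3712202990
phi(d1) = 0.3988200168; exp(-qT) = 0.9880717129; exp(-rT) = 0.9782402351
Gamma = exp(-qT) * phi(d1) / (S * sigma * sqrt(T)) = 0.9880717129 * 0.3988200168 / (10.6400 * 0.2800 * 1.4142135624) = 0.093530

Answer: Gamma = 0.093530


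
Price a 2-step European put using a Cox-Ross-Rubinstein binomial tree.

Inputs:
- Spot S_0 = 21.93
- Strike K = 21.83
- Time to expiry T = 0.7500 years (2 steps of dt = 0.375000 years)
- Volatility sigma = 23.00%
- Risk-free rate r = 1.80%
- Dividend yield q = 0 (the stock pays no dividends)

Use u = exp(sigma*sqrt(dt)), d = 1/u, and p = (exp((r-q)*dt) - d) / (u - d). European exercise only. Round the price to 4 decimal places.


Answer: Price = V(0,0) = 1.3622

Derivation:
dt = T/N = 0.375000
u = exp(sigma*sqrt(dt)) = 1.151247; d = 1/u = 0.868623
p = (exp((r-q)*dt) - d) / (u - d) = 0.488811
Discount per step: exp(-r*dt) = 0.993273
Stock lattice S(k, i) with i counting down-moves:
  k=0: S(0,0) = 21.9300
  k=1: S(1,0) = 25.2468; S(1,1) = 19.0489
  k=2: S(2,0) = 29.0654; S(2,1) = 21.9300; S(2,2) = 16.5463
Terminal payoffs V(N, i) = max(K - S_T, 0):
  V(2,0) = 0.000000; V(2,1) = 0.000000; V(2,2) = 5.283671
Backward induction: V(k, i) = exp(-r*dt) * [p * V(k+1, i) + (1-p) * V(k+1, i+1)].
  V(1,0) = exp(-r*dt) * [p*0.000000 + (1-p)*0.000000] = 0.000000
  V(1,1) = exp(-r*dt) * [p*0.000000 + (1-p)*5.283671] = 2.682786
  V(0,0) = exp(-r*dt) * [p*0.000000 + (1-p)*2.682786] = 1.362185


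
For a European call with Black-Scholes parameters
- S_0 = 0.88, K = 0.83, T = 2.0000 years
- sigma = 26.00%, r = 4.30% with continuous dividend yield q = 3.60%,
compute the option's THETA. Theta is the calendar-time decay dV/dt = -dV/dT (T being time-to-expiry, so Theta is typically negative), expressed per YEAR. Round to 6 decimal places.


d1 = 0.3810114529; d2 = 0.0133159267
phi(d1) = 0.3710110632; exp(-qT) = 0.9305308958; exp(-rT) = 0.9175942312
Theta = -S*exp(-qT)*phi(d1)*sigma/(2*sqrt(T)) - r*K*exp(-rT)*N(d2) + q*S*exp(-qT)*N(d1)
N(d1) = 0.6484026249; N(d2) = 0.5053121292; sqrt(T) = 1.4142135624
Term 1 = -0.8800 * 0.9305308958 * 0.3710110632 * 0.2600 / (2 * 1.4142135624) = -0.0279272829
Term 2 = -0.0430 * 0.8300 * 0.9175942312 * 0.5053121292 = -0.0165484356
Term 3 = 0.0360 * 0.8800 * 0.9305308958 * 0.6484026249 = 0.0191144028
Theta = -0.0279272829 + (-0.0165484356) + (0.0191144028) = -0.025361

Answer: Theta = -0.025361


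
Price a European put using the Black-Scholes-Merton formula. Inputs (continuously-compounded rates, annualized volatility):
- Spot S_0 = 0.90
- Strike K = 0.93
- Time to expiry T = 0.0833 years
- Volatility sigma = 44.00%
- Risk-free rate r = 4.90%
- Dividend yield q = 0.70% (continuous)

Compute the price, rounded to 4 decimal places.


Answer: Price = 0.0608

Derivation:
d1 = (ln(S/K) + (r - q + 0.5*sigma^2) * T) / (sigma * sqrt(T)) = -0.16715888
d2 = d1 - sigma * sqrt(T) = -0.29415054
exp(-rT) = 0.99592662; exp(-qT) = 0.99941707
P = K * exp(-rT) * N(-d2) - S_0 * exp(-qT) * N(-d1)
N(-d1) = 0.56637748; N(-d2) = 0.61567856
P = 0.9300 * 0.99592662 * 0.61567856 - 0.9000 * 0.99941707 * 0.56637748 = 0.0608


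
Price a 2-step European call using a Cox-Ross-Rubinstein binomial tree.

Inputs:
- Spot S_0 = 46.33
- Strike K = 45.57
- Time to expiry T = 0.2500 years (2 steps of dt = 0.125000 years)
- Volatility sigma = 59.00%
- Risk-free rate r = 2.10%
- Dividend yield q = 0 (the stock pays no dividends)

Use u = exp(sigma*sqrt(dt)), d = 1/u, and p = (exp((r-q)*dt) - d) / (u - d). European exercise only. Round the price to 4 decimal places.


dt = T/N = 0.125000
u = exp(sigma*sqrt(dt)) = 1.231948; d = 1/u = 0.811723
p = (exp((r-q)*dt) - d) / (u - d) = 0.454294
Discount per step: exp(-r*dt) = 0.997378
Stock lattice S(k, i) with i counting down-moves:
  k=0: S(0,0) = 46.3300
  k=1: S(1,0) = 57.0761; S(1,1) = 37.6071
  k=2: S(2,0) = 70.3148; S(2,1) = 46.3300; S(2,2) = 30.5265
Terminal payoffs V(N, i) = max(S_T - K, 0):
  V(2,0) = 24.744828; V(2,1) = 0.760000; V(2,2) = 0.000000
Backward induction: V(k, i) = exp(-r*dt) * [p * V(k+1, i) + (1-p) * V(k+1, i+1)].
  V(1,0) = exp(-r*dt) * [p*24.744828 + (1-p)*0.760000] = 11.625606
  V(1,1) = exp(-r*dt) * [p*0.760000 + (1-p)*0.000000] = 0.344358
  V(0,0) = exp(-r*dt) * [p*11.625606 + (1-p)*0.344358] = 5.455023

Answer: Price = V(0,0) = 5.4550


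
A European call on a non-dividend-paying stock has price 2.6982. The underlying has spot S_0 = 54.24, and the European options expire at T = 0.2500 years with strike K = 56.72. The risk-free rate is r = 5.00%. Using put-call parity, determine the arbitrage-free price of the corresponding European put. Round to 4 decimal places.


Answer: Put price = 4.4736

Derivation:
Put-call parity: C - P = S_0 * exp(-qT) - K * exp(-rT).
S_0 * exp(-qT) = 54.2400 * 1.00000000 = 54.24000000
K * exp(-rT) = 56.7200 * 0.98757780 = 56.01541284
P = C - S*exp(-qT) + K*exp(-rT)
P = 2.6982 - 54.24000000 + 56.01541284 = 4.4736


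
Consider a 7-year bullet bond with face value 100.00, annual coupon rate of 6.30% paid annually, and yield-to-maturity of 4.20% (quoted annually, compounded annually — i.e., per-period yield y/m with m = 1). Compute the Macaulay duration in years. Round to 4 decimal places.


Coupon per period c = face * coupon_rate / m = 6.300000
Periods per year m = 1; per-period yield y/m = 0.042000
Number of cashflows N = 7
Cashflows (t years, CF_t, discount factor 1/(1+y/m)^(m*t), PV):
  t = 1.0000: CF_t = 6.300000, DF = 0.959693, PV = 6.046065
  t = 2.0000: CF_t = 6.300000, DF = 0.921010, PV = 5.802366
  t = 3.0000: CF_t = 6.300000, DF = 0.883887, PV = 5.568489
  t = 4.0000: CF_t = 6.300000, DF = 0.848260, PV = 5.344040
  t = 5.0000: CF_t = 6.300000, DF = 0.814069, PV = 5.128637
  t = 6.0000: CF_t = 6.300000, DF = 0.781257, PV = 4.921916
  t = 7.0000: CF_t = 106.300000, DF = 0.749766, PV = 79.700167
Price P = sum_t PV_t = 112.511681
Macaulay numerator sum_t t * PV_t:
  t * PV_t at t = 1.0000: 6.046065
  t * PV_t at t = 2.0000: 11.604732
  t * PV_t at t = 3.0000: 16.705468
  t * PV_t at t = 4.0000: 21.376159
  t * PV_t at t = 5.0000: 25.643185
  t * PV_t at t = 6.0000: 29.531499
  t * PV_t at t = 7.0000: 557.901169
Macaulay duration D = (sum_t t * PV_t) / P = 668.808276 / 112.511681 = 5.944345

Answer: Macaulay duration = 5.9443 years


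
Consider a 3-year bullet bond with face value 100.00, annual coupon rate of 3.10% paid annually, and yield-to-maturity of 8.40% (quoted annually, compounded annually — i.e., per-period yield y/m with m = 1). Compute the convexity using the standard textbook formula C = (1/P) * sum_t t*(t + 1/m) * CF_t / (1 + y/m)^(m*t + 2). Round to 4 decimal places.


Coupon per period c = face * coupon_rate / m = 3.100000
Periods per year m = 1; per-period yield y/m = 0.084000
Number of cashflows N = 3
Cashflows (t years, CF_t, discount factor 1/(1+y/m)^(m*t), PV):
  t = 1.0000: CF_t = 3.100000, DF = 0.922509, PV = 2.859779
  t = 2.0000: CF_t = 3.100000, DF = 0.851023, PV = 2.638172
  t = 3.0000: CF_t = 103.100000, DF = 0.785077, PV = 80.941420
Price P = sum_t PV_t = 86.439371
Convexity numerator sum_t t*(t + 1/m) * CF_t / (1+y/m)^(m*t + 2):
  t = 1.0000: term = 4.867476
  t = 2.0000: term = 13.470875
  t = 3.0000: term = 826.596383
Convexity = (1/P) * sum = 844.934734 / 86.439371 = 9.774883

Answer: Convexity = 9.7749


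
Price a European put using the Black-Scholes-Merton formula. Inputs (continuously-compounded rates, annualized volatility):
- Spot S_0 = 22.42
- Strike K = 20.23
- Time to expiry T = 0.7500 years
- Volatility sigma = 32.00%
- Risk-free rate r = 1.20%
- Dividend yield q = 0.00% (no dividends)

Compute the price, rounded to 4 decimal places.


Answer: Price = 1.3409

Derivation:
d1 = (ln(S/K) + (r - q + 0.5*sigma^2) * T) / (sigma * sqrt(T)) = 0.54193981
d2 = d1 - sigma * sqrt(T) = 0.26481168
exp(-rT) = 0.99104038; exp(-qT) = 1.00000000
P = K * exp(-rT) * N(-d2) - S_0 * exp(-qT) * N(-d1)
N(-d1) = 0.29392998; N(-d2) = 0.39557727
P = 20.2300 * 0.99104038 * 0.39557727 - 22.4200 * 1.00000000 * 0.29392998 = 1.3409


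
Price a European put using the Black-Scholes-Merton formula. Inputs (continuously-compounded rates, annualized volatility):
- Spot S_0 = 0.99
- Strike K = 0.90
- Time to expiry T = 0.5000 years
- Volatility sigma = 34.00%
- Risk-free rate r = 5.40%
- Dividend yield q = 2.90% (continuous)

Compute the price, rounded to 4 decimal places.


Answer: Price = 0.0474

Derivation:
d1 = (ln(S/K) + (r - q + 0.5*sigma^2) * T) / (sigma * sqrt(T)) = 0.56863938
d2 = d1 - sigma * sqrt(T) = 0.32822308
exp(-rT) = 0.97336124; exp(-qT) = 0.98560462
P = K * exp(-rT) * N(-d2) - S_0 * exp(-qT) * N(-d1)
N(-d1) = 0.28480045; N(-d2) = 0.37137150
P = 0.9000 * 0.97336124 * 0.37137150 - 0.9900 * 0.98560462 * 0.28480045 = 0.0474


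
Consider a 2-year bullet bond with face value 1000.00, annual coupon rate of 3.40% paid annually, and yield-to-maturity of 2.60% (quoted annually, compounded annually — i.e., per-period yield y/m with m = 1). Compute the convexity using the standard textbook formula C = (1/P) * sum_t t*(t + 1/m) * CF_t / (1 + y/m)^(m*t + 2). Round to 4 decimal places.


Answer: Convexity = 5.5757

Derivation:
Coupon per period c = face * coupon_rate / m = 34.000000
Periods per year m = 1; per-period yield y/m = 0.026000
Number of cashflows N = 2
Cashflows (t years, CF_t, discount factor 1/(1+y/m)^(m*t), PV):
  t = 1.0000: CF_t = 34.000000, DF = 0.974659, PV = 33.138402
  t = 2.0000: CF_t = 1034.000000, DF = 0.949960, PV = 982.258549
Price P = sum_t PV_t = 1015.396950
Convexity numerator sum_t t*(t + 1/m) * CF_t / (1+y/m)^(m*t + 2):
  t = 1.0000: term = 62.960306
  t = 2.0000: term = 5598.637465
Convexity = (1/P) * sum = 5661.597771 / 1015.396950 = 5.575748


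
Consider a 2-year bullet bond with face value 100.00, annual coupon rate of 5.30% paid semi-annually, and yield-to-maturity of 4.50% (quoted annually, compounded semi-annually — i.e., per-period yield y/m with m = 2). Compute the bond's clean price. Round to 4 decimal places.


Coupon per period c = face * coupon_rate / m = 2.650000
Periods per year m = 2; per-period yield y/m = 0.022500
Number of cashflows N = 4
Cashflows (t years, CF_t, discount factor 1/(1+y/m)^(m*t), PV):
  t = 0.5000: CF_t = 2.650000, DF = 0.977995, PV = 2.591687
  t = 1.0000: CF_t = 2.650000, DF = 0.956474, PV = 2.534657
  t = 1.5000: CF_t = 2.650000, DF = 0.935427, PV = 2.478882
  t = 2.0000: CF_t = 102.650000, DF = 0.914843, PV = 93.908669
Price P = sum_t PV_t = 101.513896

Answer: Price = 101.5139


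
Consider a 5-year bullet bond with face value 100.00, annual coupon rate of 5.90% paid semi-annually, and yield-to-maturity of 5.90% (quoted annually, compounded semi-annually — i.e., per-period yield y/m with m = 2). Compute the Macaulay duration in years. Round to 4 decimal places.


Answer: Macaulay duration = 4.4021 years

Derivation:
Coupon per period c = face * coupon_rate / m = 2.950000
Periods per year m = 2; per-period yield y/m = 0.029500
Number of cashflows N = 10
Cashflows (t years, CF_t, discount factor 1/(1+y/m)^(m*t), PV):
  t = 0.5000: CF_t = 2.950000, DF = 0.971345, PV = 2.865469
  t = 1.0000: CF_t = 2.950000, DF = 0.943512, PV = 2.783360
  t = 1.5000: CF_t = 2.950000, DF = 0.916476, PV = 2.703603
  t = 2.0000: CF_t = 2.950000, DF = 0.890214, PV = 2.626132
  t = 2.5000: CF_t = 2.950000, DF = 0.864706, PV = 2.550881
  t = 3.0000: CF_t = 2.950000, DF = 0.839928, PV = 2.477787
  t = 3.5000: CF_t = 2.950000, DF = 0.815860, PV = 2.406786
  t = 4.0000: CF_t = 2.950000, DF = 0.792482, PV = 2.337821
  t = 4.5000: CF_t = 2.950000, DF = 0.769773, PV = 2.270831
  t = 5.0000: CF_t = 102.950000, DF = 0.747716, PV = 76.977330
Price P = sum_t PV_t = 100.000000
Macaulay numerator sum_t t * PV_t:
  t * PV_t at t = 0.5000: 1.432734
  t * PV_t at t = 1.0000: 2.783360
  t * PV_t at t = 1.5000: 4.055405
  t * PV_t at t = 2.0000: 5.252265
  t * PV_t at t = 2.5000: 6.377203
  t * PV_t at t = 3.0000: 7.433360
  t * PV_t at t = 3.5000: 8.423753
  t * PV_t at t = 4.0000: 9.351283
  t * PV_t at t = 4.5000: 10.218741
  t * PV_t at t = 5.0000: 384.886648
Macaulay duration D = (sum_t t * PV_t) / P = 440.214751 / 100.000000 = 4.402148
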